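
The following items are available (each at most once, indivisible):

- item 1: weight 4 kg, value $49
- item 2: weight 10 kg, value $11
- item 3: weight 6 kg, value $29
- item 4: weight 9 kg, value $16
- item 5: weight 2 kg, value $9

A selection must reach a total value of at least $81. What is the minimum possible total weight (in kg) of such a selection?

Subsets with value ≥ 81, sorted by total weight:
- item 1+item 3+item 5: weight 12, value 87
- item 1+item 3+item 4: weight 19, value 94
Minimum weight: 12 kg.

12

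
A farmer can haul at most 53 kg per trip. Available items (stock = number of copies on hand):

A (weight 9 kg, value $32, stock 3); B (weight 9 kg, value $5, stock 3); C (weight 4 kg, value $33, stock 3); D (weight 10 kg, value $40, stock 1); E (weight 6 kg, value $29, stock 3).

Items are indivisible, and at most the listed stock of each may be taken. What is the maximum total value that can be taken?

Top feasible selections:
- 2×A + 3×C + 1×D + 2×E: weight 52, value 261
- 1×A + 3×C + 1×D + 3×E: weight 49, value 258
- 3×A + 3×C + 2×E: weight 51, value 253
- 2×A + 3×C + 3×E: weight 48, value 250
Best: $261.

$261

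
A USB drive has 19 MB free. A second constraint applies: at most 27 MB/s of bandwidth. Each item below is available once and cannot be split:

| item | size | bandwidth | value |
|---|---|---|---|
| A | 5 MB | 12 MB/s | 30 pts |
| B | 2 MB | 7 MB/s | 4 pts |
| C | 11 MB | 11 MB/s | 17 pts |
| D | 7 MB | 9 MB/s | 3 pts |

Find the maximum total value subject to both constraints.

Feasible sets respecting both limits:
- A+C: size 16, bandwidth 23, value 47
- A+B: size 7, bandwidth 19, value 34
- A+D: size 12, bandwidth 21, value 33
- A: size 5, bandwidth 12, value 30
Best: 47 pts.

47 pts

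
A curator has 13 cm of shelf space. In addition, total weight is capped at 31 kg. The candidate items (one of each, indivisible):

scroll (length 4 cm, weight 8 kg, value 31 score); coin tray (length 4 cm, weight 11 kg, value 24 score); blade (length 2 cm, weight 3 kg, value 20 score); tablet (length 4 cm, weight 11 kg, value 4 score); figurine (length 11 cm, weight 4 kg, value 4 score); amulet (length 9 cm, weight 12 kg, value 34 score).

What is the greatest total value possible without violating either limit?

75 score

Feasible sets respecting both limits:
- scroll+coin tray+blade: length 10, weight 22, value 75
- scroll+amulet: length 13, weight 20, value 65
- scroll+coin tray+tablet: length 12, weight 30, value 59
Best: 75 score.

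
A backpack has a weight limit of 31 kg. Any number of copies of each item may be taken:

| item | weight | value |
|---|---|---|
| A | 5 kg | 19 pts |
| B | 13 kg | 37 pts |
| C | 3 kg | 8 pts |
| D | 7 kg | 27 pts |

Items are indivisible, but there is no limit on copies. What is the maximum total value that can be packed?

Best value-per-unit is D at 27/7; filling with it alone gives 4×27 = 108.
Optimal mix: 2×A + 3×D → weight 31, value 119.

119 pts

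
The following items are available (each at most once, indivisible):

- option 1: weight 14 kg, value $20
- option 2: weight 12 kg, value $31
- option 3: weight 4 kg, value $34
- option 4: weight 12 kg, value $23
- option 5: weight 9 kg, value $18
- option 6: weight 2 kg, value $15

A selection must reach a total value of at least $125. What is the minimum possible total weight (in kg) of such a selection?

51

Subsets with value ≥ 125, sorted by total weight:
- option 1+option 2+option 3+option 4+option 5: weight 51, value 126
- option 1+option 2+option 3+option 4+option 5+option 6: weight 53, value 141
Minimum weight: 51 kg.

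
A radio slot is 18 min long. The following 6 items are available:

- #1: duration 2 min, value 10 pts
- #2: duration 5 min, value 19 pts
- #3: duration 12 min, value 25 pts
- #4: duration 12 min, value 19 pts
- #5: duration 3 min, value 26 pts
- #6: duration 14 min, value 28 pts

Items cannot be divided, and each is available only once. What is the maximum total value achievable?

Check high-value combinations within 18 min:
- #1+#3+#5: duration 2+12+3=17, value 10+25+26=61
- #1+#2+#5: duration 2+5+3=10, value 10+19+26=55
- #1+#4+#5: duration 2+12+3=17, value 10+19+26=55
- #5+#6: duration 3+14=17, value 26+28=54
- #3+#5: duration 12+3=15, value 25+26=51
Best: 61 pts.

61 pts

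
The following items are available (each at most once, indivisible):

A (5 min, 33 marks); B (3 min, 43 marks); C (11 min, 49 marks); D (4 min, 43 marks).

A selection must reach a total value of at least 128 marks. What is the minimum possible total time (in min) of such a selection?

18

Subsets with value ≥ 128, sorted by total time:
- B+C+D: time 18, value 135
- A+B+C+D: time 23, value 168
Minimum time: 18 min.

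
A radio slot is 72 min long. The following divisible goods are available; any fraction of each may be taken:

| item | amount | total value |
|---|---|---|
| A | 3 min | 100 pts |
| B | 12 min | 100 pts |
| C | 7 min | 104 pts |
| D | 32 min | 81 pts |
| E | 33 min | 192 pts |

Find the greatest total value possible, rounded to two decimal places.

Take in order of value per unit:
- A (100/3 per unit): all 3 → value 100, running total 100.00
- C (104/7 per unit): all 7 → value 104, running total 204.00
- B (100/12 per unit): all 12 → value 100, running total 304.00
- E (192/33 per unit): all 33 → value 192, running total 496.00
- D (81/32 per unit): 17 of 32 → value 17×81/32 = 43.0313, running total 539.03
Total 539.03.

539.03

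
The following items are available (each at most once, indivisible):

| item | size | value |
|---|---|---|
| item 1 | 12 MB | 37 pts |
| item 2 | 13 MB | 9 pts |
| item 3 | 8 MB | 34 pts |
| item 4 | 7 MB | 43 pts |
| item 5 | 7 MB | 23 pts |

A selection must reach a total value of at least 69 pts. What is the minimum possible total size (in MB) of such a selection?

Subsets with value ≥ 69, sorted by total size:
- item 3+item 4: size 15, value 77
- item 1+item 4: size 19, value 80
- item 1+item 3: size 20, value 71
Minimum size: 15 MB.

15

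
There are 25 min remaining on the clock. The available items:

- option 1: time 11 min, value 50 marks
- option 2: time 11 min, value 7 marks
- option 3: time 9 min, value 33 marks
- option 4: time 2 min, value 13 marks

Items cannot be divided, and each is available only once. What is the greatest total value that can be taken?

Check high-value combinations within 25 min:
- option 1+option 3+option 4: time 11+9+2=22, value 50+33+13=96
- option 1+option 3: time 11+9=20, value 50+33=83
- option 1+option 2+option 4: time 11+11+2=24, value 50+7+13=70
- option 1+option 4: time 11+2=13, value 50+13=63
Best: 96 marks.

96 marks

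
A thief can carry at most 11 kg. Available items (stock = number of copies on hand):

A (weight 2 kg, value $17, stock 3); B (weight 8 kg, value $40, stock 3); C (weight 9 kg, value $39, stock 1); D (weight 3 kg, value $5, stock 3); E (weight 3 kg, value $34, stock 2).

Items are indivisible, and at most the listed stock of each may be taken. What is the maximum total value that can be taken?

$102

Top feasible selections:
- 2×A + 2×E: weight 10, value 102
- 1×A + 1×D + 2×E: weight 11, value 90
Best: $102.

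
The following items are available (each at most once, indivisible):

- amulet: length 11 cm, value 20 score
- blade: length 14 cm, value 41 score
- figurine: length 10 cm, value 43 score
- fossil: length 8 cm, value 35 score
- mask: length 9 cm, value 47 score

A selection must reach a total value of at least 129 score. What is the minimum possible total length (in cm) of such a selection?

Subsets with value ≥ 129, sorted by total length:
- blade+figurine+mask: length 33, value 131
- amulet+figurine+fossil+mask: length 38, value 145
Minimum length: 33 cm.

33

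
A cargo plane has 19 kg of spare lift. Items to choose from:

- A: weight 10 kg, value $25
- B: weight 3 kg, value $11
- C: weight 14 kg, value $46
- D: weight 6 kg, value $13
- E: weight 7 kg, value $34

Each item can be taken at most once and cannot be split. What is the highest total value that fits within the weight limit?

$59

Check high-value combinations within 19 kg:
- A+E: weight 10+7=17, value 25+34=59
- B+D+E: weight 3+6+7=16, value 11+13+34=58
- B+C: weight 3+14=17, value 11+46=57
- A+B+D: weight 10+3+6=19, value 25+11+13=49
Best: $59.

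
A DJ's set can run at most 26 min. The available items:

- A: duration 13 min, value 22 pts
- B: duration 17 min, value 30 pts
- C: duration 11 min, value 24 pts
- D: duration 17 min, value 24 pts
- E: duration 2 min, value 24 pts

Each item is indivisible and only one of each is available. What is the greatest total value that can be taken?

70 pts

Check high-value combinations within 26 min:
- A+C+E: duration 13+11+2=26, value 22+24+24=70
- B+E: duration 17+2=19, value 30+24=54
- C+E: duration 11+2=13, value 24+24=48
- D+E: duration 17+2=19, value 24+24=48
Best: 70 pts.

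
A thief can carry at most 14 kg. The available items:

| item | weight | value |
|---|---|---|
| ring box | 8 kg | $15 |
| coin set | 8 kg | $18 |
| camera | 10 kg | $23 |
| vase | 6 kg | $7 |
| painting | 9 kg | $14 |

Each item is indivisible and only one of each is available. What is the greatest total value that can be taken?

$25

Check high-value combinations within 14 kg:
- coin set+vase: weight 8+6=14, value 18+7=25
- camera: weight 10, value 23
- ring box+vase: weight 8+6=14, value 15+7=22
- coin set: weight 8, value 18
- ring box: weight 8, value 15
Best: $25.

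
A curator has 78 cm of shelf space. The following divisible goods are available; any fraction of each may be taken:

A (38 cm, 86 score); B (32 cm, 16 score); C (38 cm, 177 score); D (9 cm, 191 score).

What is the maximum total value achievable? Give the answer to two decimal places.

438.16

Take in order of value per unit:
- D (191/9 per unit): all 9 → value 191, running total 191.00
- C (177/38 per unit): all 38 → value 177, running total 368.00
- A (86/38 per unit): 31 of 38 → value 31×86/38 = 70.1579, running total 438.16
Total 438.16.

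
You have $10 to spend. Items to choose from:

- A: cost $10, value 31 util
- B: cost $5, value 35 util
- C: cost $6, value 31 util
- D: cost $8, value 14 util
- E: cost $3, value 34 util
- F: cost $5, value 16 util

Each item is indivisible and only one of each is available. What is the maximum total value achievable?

69 util

Check high-value combinations within $10:
- B+E: cost 5+3=8, value 35+34=69
- C+E: cost 6+3=9, value 31+34=65
- B+F: cost 5+5=10, value 35+16=51
- E+F: cost 3+5=8, value 34+16=50
Best: 69 util.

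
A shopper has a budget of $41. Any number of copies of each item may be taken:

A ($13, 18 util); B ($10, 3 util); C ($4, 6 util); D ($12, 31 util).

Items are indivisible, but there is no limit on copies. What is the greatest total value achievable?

Best value-per-unit is D at 31/12; filling with it alone gives 3×31 = 93.
Optimal mix: 1×C + 3×D → cost 40, value 99.

99 util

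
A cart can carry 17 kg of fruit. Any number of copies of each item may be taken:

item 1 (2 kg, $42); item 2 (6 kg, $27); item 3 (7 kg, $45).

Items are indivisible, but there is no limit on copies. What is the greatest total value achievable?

$336

Best value-per-unit is item 1 at 42/2, and filling with it alone uses weight 8×2=16. No mix of the others beats 8×42 = 336.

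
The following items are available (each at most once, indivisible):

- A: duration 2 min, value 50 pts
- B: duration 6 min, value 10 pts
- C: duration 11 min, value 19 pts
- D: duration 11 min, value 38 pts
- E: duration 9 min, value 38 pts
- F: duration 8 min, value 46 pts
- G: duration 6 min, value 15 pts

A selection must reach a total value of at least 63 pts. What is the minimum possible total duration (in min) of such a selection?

8

Subsets with value ≥ 63, sorted by total duration:
- A+G: duration 8, value 65
- A+F: duration 10, value 96
- A+E: duration 11, value 88
Minimum duration: 8 min.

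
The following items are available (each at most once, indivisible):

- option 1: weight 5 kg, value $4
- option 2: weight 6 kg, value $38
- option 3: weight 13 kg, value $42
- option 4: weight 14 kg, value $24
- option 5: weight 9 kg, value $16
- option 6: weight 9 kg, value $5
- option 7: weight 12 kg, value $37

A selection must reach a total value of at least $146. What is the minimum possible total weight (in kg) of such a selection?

Subsets with value ≥ 146, sorted by total weight:
- option 2+option 3+option 4+option 5+option 7: weight 54, value 157
- option 2+option 3+option 4+option 6+option 7: weight 54, value 146
- option 1+option 2+option 3+option 4+option 5+option 7: weight 59, value 161
- option 1+option 2+option 3+option 4+option 6+option 7: weight 59, value 150
Minimum weight: 54 kg.

54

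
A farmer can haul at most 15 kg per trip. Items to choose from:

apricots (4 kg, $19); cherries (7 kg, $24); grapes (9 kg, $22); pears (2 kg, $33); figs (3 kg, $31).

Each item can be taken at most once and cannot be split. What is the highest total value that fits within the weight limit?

$88

Check high-value combinations within 15 kg:
- cherries+pears+figs: weight 7+2+3=12, value 24+33+31=88
- grapes+pears+figs: weight 9+2+3=14, value 22+33+31=86
- apricots+pears+figs: weight 4+2+3=9, value 19+33+31=83
- apricots+cherries+pears: weight 4+7+2=13, value 19+24+33=76
- apricots+cherries+figs: weight 4+7+3=14, value 19+24+31=74
Best: $88.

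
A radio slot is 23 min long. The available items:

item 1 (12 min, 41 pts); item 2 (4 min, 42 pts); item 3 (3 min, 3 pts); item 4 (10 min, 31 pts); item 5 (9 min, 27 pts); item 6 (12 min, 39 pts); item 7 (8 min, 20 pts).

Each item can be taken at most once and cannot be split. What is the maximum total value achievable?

Check high-value combinations within 23 min:
- item 2+item 4+item 5: duration 4+10+9=23, value 42+31+27=100
- item 2+item 4+item 7: duration 4+10+8=22, value 42+31+20=93
- item 2+item 5+item 7: duration 4+9+8=21, value 42+27+20=89
Best: 100 pts.

100 pts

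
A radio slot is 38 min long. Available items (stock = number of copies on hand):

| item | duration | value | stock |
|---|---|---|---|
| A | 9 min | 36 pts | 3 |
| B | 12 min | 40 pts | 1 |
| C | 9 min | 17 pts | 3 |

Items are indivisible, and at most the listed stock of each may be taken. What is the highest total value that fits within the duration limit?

125 pts

Best selections within duration 38 and stock limits:
- 3×A + 1×C: duration 36, value 125
- 2×A + 1×B: duration 30, value 112
- 3×A: duration 27, value 108
- 2×A + 2×C: duration 36, value 106
Best: 125 pts.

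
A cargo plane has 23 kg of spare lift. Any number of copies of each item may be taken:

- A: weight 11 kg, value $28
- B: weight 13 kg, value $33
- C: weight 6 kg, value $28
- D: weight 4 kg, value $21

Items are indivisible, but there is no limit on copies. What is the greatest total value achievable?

Best value-per-unit is D at 21/4; filling with it alone gives 5×21 = 105.
Optimal mix: 1×C + 4×D → weight 22, value 112.

$112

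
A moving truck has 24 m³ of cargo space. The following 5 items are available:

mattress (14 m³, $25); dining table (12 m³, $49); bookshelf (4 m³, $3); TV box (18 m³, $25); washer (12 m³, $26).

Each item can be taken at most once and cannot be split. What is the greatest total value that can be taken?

$75

Check high-value combinations within 24 m³:
- dining table+washer: volume 12+12=24, value 49+26=75
- dining table+bookshelf: volume 12+4=16, value 49+3=52
- dining table: volume 12, value 49
- bookshelf+washer: volume 4+12=16, value 3+26=29
Best: $75.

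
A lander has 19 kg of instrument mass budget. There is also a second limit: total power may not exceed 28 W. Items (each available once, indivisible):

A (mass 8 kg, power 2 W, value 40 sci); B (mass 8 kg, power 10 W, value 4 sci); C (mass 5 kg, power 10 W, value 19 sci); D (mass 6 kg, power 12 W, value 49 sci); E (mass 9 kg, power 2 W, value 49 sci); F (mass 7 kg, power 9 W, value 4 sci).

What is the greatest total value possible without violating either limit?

108 sci

Feasible sets respecting both limits:
- A+C+D: mass 19, power 24, value 108
- D+E: mass 15, power 14, value 98
- A+D: mass 14, power 14, value 89
Best: 108 sci.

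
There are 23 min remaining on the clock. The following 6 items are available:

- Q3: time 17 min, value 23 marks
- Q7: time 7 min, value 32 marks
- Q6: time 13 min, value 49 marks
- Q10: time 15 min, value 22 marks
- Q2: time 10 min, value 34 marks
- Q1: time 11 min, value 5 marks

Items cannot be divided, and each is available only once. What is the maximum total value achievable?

83 marks

This is a 0/1 knapsack; check combinations near the capacity.
- Q6+Q2: time 13+10=23, value 49+34=83
- Q7+Q6: time 7+13=20, value 32+49=81
- Q7+Q2: time 7+10=17, value 32+34=66
Best: 83 marks.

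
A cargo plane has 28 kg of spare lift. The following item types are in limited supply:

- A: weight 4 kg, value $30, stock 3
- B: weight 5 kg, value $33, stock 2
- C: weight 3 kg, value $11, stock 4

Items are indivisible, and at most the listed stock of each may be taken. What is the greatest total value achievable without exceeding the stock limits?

$178

Top feasible selections:
- 3×A + 2×B + 2×C: weight 28, value 178
- 3×A + 2×B + 1×C: weight 25, value 167
Best: $178.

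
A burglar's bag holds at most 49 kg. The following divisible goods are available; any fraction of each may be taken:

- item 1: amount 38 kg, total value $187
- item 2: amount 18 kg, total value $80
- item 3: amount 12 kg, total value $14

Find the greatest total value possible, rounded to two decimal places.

235.89

Take in order of value per unit:
- item 1 (187/38 per unit): all 38 → value 187, running total 187.00
- item 2 (80/18 per unit): 11 of 18 → value 11×80/18 = 48.8889, running total 235.89
Total 235.89.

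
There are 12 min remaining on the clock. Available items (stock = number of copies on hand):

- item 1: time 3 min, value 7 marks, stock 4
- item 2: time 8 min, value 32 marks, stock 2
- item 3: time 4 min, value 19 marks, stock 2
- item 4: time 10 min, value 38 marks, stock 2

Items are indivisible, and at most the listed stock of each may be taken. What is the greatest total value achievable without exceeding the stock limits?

51 marks

Best selections within time 12 and stock limits:
- 1×item 2 + 1×item 3: time 12, value 51
- 1×item 1 + 2×item 3: time 11, value 45
Best: 51 marks.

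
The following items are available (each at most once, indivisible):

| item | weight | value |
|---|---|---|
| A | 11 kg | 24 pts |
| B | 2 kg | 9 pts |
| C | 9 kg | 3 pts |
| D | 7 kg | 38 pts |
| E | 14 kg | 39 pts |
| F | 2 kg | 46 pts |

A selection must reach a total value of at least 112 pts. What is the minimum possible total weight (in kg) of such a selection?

Subsets with value ≥ 112, sorted by total weight:
- A+B+D+F: weight 22, value 117
- D+E+F: weight 23, value 123
Minimum weight: 22 kg.

22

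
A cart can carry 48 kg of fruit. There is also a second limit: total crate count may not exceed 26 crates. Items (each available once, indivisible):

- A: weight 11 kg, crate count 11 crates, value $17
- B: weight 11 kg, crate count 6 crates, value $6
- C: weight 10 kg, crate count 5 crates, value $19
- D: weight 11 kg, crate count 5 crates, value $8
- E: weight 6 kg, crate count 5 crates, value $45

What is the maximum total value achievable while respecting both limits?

Feasible sets respecting both limits:
- A+C+D+E: weight 38, crate count 26, value 89
- A+C+E: weight 27, crate count 21, value 81
- B+C+D+E: weight 38, crate count 21, value 78
Best: $89.

$89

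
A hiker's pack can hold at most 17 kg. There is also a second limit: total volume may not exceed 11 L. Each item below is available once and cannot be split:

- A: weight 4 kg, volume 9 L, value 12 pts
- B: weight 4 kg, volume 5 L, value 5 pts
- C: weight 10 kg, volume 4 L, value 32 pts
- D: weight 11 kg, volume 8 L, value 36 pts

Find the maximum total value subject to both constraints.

37 pts

Feasible sets respecting both limits:
- B+C: weight 14, volume 9, value 37
- D: weight 11, volume 8, value 36
- C: weight 10, volume 4, value 32
- A: weight 4, volume 9, value 12
Best: 37 pts.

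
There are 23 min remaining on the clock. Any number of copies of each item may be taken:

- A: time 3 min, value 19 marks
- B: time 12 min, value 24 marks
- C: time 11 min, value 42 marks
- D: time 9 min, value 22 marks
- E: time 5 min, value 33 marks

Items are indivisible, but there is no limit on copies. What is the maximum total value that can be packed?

151 marks

Best value-per-unit is E at 33/5; filling with it alone gives 4×33 = 132.
Optimal mix: 1×A + 4×E → time 23, value 151.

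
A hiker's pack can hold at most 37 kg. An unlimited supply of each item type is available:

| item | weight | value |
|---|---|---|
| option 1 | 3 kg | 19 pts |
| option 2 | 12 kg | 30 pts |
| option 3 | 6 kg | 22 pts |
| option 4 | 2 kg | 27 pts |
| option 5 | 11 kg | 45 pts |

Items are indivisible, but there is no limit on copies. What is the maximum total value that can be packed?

Best value-per-unit is option 4 at 27/2, and filling with it alone uses weight 18×2=36. No mix of the others beats 18×27 = 486.

486 pts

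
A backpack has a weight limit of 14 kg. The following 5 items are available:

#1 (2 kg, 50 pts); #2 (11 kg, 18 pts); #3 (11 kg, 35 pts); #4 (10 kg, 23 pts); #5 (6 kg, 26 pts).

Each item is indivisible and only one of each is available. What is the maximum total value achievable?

85 pts

Check high-value combinations within 14 kg:
- #1+#3: weight 2+11=13, value 50+35=85
- #1+#5: weight 2+6=8, value 50+26=76
- #1+#4: weight 2+10=12, value 50+23=73
Best: 85 pts.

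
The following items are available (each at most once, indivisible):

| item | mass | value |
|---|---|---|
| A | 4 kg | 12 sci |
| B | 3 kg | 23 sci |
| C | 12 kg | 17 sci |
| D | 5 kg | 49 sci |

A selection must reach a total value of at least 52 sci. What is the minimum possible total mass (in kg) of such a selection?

8

Subsets with value ≥ 52, sorted by total mass:
- B+D: mass 8, value 72
- A+D: mass 9, value 61
Minimum mass: 8 kg.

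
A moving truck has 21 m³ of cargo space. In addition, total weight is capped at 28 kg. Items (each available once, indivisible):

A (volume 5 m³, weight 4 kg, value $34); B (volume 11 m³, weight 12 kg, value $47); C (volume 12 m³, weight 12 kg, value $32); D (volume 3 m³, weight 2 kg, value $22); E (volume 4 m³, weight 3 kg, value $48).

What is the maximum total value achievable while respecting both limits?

$129

Feasible sets respecting both limits:
- A+B+E: volume 20, weight 19, value 129
- B+D+E: volume 18, weight 17, value 117
- A+C+E: volume 21, weight 19, value 114
- A+D+E: volume 12, weight 9, value 104
Best: $129.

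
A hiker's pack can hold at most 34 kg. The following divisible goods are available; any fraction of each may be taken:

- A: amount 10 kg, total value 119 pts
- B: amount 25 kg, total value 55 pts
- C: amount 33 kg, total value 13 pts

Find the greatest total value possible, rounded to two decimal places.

Take in order of value per unit:
- A (119/10 per unit): all 10 → value 119, running total 119.00
- B (55/25 per unit): 24 of 25 → value 24×55/25 = 52.8000, running total 171.80
Total 171.80.

171.80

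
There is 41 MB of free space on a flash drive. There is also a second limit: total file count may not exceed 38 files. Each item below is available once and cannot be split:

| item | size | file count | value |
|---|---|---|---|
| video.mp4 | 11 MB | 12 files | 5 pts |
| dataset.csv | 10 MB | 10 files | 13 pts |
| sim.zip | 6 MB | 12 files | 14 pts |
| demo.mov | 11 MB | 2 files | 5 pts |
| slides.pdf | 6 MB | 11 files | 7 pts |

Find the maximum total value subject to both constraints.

39 pts

Feasible sets respecting both limits:
- dataset.csv+sim.zip+demo.mov+slides.pdf: size 33, file count 35, value 39
- video.mp4+dataset.csv+sim.zip+demo.mov: size 38, file count 36, value 37
- dataset.csv+sim.zip+slides.pdf: size 22, file count 33, value 34
- video.mp4+dataset.csv+sim.zip: size 27, file count 34, value 32
Best: 39 pts.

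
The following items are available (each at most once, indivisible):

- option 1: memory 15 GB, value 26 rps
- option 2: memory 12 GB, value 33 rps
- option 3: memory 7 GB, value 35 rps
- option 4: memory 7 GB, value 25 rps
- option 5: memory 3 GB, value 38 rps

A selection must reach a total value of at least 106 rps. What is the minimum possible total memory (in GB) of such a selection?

Subsets with value ≥ 106, sorted by total memory:
- option 2+option 3+option 5: memory 22, value 106
- option 2+option 3+option 4+option 5: memory 29, value 131
Minimum memory: 22 GB.

22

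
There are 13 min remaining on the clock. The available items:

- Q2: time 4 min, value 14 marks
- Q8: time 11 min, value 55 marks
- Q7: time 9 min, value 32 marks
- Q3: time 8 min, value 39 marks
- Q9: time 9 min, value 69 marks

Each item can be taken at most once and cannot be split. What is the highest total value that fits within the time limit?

Check high-value combinations within 13 min:
- Q2+Q9: time 4+9=13, value 14+69=83
- Q9: time 9, value 69
- Q8: time 11, value 55
- Q2+Q3: time 4+8=12, value 14+39=53
- Q2+Q7: time 4+9=13, value 14+32=46
Best: 83 marks.

83 marks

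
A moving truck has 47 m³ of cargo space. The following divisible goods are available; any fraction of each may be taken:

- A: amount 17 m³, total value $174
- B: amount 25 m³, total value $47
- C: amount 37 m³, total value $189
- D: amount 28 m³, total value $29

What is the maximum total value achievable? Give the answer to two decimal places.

Take in order of value per unit:
- A (174/17 per unit): all 17 → value 174, running total 174.00
- C (189/37 per unit): 30 of 37 → value 30×189/37 = 153.2432, running total 327.24
Total 327.24.

327.24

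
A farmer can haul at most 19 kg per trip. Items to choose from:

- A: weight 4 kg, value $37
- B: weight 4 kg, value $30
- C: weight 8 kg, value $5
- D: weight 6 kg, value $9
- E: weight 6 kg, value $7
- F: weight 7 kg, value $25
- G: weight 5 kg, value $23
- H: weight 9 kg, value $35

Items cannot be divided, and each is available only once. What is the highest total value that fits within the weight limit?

Check high-value combinations within 19 kg:
- A+B+H: weight 4+4+9=17, value 37+30+35=102
- A+B+D+G: weight 4+4+6+5=19, value 37+30+9+23=99
- A+B+E+G: weight 4+4+6+5=19, value 37+30+7+23=97
- A+G+H: weight 4+5+9=18, value 37+23+35=95
- A+B+F: weight 4+4+7=15, value 37+30+25=92
Best: $102.

$102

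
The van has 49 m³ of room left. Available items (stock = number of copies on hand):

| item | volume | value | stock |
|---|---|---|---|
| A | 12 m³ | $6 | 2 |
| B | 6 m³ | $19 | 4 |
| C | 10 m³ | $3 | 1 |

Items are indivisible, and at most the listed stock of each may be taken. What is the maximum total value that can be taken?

Best selections within volume 49 and stock limits:
- 2×A + 4×B: volume 48, value 88
- 1×A + 4×B + 1×C: volume 46, value 85
- 1×A + 4×B: volume 36, value 82
- 4×B + 1×C: volume 34, value 79
Best: $88.

$88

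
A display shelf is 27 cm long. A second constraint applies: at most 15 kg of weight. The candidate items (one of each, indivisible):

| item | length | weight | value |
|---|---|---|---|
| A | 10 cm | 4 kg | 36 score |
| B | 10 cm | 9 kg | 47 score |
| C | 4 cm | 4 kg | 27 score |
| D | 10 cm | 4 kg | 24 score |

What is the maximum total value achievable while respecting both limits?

Feasible sets respecting both limits:
- A+C+D: length 24, weight 12, value 87
- A+B: length 20, weight 13, value 83
- B+C: length 14, weight 13, value 74
- B+D: length 20, weight 13, value 71
Best: 87 score.

87 score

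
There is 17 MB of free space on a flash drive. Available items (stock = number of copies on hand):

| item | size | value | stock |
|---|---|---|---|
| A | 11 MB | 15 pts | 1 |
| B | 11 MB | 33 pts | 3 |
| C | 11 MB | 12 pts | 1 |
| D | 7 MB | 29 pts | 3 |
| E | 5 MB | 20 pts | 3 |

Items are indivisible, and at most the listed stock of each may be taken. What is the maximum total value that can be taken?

69 pts

Best selections within size 17 and stock limits:
- 1×D + 2×E: size 17, value 69
- 3×E: size 15, value 60
- 2×D: size 14, value 58
Best: 69 pts.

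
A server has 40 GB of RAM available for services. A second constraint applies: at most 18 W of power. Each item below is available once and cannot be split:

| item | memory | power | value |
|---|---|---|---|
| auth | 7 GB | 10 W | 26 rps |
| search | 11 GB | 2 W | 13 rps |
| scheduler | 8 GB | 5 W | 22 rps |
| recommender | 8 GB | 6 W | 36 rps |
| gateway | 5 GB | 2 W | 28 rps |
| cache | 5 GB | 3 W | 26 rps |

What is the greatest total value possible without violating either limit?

125 rps

Feasible sets respecting both limits:
- search+scheduler+recommender+gateway+cache: memory 37, power 18, value 125
- scheduler+recommender+gateway+cache: memory 26, power 16, value 112
- search+recommender+gateway+cache: memory 29, power 13, value 103
Best: 125 rps.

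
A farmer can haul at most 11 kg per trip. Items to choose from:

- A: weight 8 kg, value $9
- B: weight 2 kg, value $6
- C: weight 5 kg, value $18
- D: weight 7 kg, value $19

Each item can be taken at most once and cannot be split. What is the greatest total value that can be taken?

$25

Check high-value combinations within 11 kg:
- B+D: weight 2+7=9, value 6+19=25
- B+C: weight 2+5=7, value 6+18=24
- D: weight 7, value 19
Best: $25.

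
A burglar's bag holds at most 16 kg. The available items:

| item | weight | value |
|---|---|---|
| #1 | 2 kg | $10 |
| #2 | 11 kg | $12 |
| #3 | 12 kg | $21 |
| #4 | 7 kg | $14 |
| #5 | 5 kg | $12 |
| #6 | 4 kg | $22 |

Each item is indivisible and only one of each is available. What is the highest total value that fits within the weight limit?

Check high-value combinations within 16 kg:
- #4+#5+#6: weight 7+5+4=16, value 14+12+22=48
- #1+#4+#6: weight 2+7+4=13, value 10+14+22=46
- #1+#5+#6: weight 2+5+4=11, value 10+12+22=44
Best: $48.

$48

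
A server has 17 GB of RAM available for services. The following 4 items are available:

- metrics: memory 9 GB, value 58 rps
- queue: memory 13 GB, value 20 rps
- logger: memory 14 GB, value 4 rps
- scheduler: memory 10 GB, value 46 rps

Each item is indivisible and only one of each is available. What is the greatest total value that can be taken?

Check high-value combinations within 17 GB:
- metrics: memory 9, value 58
- scheduler: memory 10, value 46
- queue: memory 13, value 20
- logger: memory 14, value 4
Best: 58 rps.

58 rps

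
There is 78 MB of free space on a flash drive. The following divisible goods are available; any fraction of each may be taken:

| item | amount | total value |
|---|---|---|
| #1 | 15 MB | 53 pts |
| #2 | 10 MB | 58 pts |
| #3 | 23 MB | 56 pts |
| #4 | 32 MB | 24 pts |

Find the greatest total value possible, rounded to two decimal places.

Take in order of value per unit:
- #2 (58/10 per unit): all 10 → value 58, running total 58.00
- #1 (53/15 per unit): all 15 → value 53, running total 111.00
- #3 (56/23 per unit): all 23 → value 56, running total 167.00
- #4 (24/32 per unit): 30 of 32 → value 30×24/32 = 22.5000, running total 189.50
Total 189.50.

189.50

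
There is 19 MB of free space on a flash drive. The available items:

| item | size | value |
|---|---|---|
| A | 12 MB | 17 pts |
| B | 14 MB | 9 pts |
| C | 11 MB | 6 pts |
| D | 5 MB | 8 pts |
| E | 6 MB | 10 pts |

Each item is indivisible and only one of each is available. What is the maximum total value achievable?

This is a 0/1 knapsack; check combinations near the capacity.
- A+E: size 12+6=18, value 17+10=27
- A+D: size 12+5=17, value 17+8=25
- D+E: size 5+6=11, value 8+10=18
- A: size 12, value 17
Best: 27 pts.

27 pts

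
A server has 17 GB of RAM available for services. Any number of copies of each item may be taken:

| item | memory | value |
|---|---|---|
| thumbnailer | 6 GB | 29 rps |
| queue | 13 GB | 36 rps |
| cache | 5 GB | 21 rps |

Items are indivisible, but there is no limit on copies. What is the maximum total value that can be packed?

79 rps

Best value-per-unit is thumbnailer at 29/6; filling with it alone gives 2×29 = 58.
Optimal mix: 2×thumbnailer + 1×cache → memory 17, value 79.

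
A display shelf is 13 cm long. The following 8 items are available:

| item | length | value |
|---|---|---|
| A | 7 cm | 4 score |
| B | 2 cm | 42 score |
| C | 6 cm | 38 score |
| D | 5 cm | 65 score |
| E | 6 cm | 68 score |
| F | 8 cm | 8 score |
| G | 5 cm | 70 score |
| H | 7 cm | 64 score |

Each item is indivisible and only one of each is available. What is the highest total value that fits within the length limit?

This is a 0/1 knapsack; check combinations near the capacity.
- B+E+G: length 2+6+5=13, value 42+68+70=180
- B+D+G: length 2+5+5=12, value 42+65+70=177
- B+D+E: length 2+5+6=13, value 42+65+68=175
- B+C+G: length 2+6+5=13, value 42+38+70=150
- B+C+D: length 2+6+5=13, value 42+38+65=145
Best: 180 score.

180 score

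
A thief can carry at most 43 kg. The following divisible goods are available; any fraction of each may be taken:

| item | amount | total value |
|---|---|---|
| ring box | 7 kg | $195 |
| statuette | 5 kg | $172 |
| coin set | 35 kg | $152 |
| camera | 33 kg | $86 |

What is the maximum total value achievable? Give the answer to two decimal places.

Take in order of value per unit:
- statuette (172/5 per unit): all 5 → value 172, running total 172.00
- ring box (195/7 per unit): all 7 → value 195, running total 367.00
- coin set (152/35 per unit): 31 of 35 → value 31×152/35 = 134.6286, running total 501.63
Total 501.63.

501.63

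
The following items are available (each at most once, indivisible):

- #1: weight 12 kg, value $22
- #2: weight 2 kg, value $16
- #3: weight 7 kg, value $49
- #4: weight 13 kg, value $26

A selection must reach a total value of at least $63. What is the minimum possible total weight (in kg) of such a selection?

Subsets with value ≥ 63, sorted by total weight:
- #2+#3: weight 9, value 65
- #1+#3: weight 19, value 71
Minimum weight: 9 kg.

9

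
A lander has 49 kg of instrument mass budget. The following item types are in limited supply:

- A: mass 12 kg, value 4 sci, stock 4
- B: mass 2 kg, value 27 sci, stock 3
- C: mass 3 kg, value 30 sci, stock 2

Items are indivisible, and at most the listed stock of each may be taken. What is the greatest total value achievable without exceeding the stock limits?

Top feasible selections:
- 3×A + 3×B + 2×C: mass 48, value 153
- 2×A + 3×B + 2×C: mass 36, value 149
Best: 153 sci.

153 sci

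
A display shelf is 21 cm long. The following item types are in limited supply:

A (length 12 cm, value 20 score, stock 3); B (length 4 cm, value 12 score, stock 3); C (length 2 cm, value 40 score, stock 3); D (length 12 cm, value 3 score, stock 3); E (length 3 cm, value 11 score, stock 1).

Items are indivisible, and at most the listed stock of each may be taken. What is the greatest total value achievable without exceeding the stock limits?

167 score

Top feasible selections:
- 3×B + 3×C + 1×E: length 21, value 167
- 3×B + 3×C: length 18, value 156
- 2×B + 3×C + 1×E: length 17, value 155
- 1×A + 3×C + 1×E: length 21, value 151
Best: 167 score.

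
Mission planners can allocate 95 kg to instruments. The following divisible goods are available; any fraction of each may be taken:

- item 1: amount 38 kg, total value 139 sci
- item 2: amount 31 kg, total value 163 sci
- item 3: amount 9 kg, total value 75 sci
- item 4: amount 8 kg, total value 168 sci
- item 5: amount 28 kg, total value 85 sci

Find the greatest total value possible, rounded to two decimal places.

572.32

Take in order of value per unit:
- item 4 (168/8 per unit): all 8 → value 168, running total 168.00
- item 3 (75/9 per unit): all 9 → value 75, running total 243.00
- item 2 (163/31 per unit): all 31 → value 163, running total 406.00
- item 1 (139/38 per unit): all 38 → value 139, running total 545.00
- item 5 (85/28 per unit): 9 of 28 → value 9×85/28 = 27.3214, running total 572.32
Total 572.32.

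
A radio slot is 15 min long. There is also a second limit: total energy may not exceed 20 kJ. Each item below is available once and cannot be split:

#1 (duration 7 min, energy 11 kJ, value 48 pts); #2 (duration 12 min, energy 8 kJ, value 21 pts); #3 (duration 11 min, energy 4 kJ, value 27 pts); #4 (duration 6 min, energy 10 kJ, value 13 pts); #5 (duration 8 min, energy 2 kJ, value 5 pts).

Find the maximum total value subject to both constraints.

Feasible sets respecting both limits:
- #1+#5: duration 15, energy 13, value 53
- #1: duration 7, energy 11, value 48
- #3: duration 11, energy 4, value 27
Best: 53 pts.

53 pts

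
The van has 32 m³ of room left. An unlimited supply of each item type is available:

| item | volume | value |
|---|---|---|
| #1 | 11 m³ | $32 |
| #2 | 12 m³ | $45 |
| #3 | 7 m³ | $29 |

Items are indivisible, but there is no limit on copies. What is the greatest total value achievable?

Best value-per-unit is #3 at 29/7; filling with it alone gives 4×29 = 116.
Optimal mix: 1×#1 + 3×#3 → volume 32, value 119.

$119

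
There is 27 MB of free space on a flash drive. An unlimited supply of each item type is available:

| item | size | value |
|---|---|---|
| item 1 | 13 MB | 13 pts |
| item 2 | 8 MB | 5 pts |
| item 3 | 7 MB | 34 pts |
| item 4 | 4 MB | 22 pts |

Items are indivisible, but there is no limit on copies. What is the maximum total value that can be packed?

Best value-per-unit is item 4 at 22/4; filling with it alone gives 6×22 = 132.
Optimal mix: 1×item 3 + 5×item 4 → size 27, value 144.

144 pts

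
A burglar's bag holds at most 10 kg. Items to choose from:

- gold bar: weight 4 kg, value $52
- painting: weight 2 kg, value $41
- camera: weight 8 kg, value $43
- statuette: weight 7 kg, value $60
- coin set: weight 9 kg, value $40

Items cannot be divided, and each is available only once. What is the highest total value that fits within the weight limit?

Check high-value combinations within 10 kg:
- painting+statuette: weight 2+7=9, value 41+60=101
- gold bar+painting: weight 4+2=6, value 52+41=93
- painting+camera: weight 2+8=10, value 41+43=84
- statuette: weight 7, value 60
Best: $101.

$101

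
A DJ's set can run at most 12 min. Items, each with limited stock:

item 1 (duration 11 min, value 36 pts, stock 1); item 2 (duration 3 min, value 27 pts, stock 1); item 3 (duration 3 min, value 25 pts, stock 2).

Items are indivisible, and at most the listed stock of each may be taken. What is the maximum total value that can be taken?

Top feasible selections:
- 1×item 2 + 2×item 3: duration 9, value 77
- 1×item 2 + 1×item 3: duration 6, value 52
- 2×item 3: duration 6, value 50
Best: 77 pts.

77 pts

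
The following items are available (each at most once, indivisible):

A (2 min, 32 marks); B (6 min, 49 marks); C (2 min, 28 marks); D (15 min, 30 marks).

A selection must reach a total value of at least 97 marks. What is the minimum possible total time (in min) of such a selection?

Subsets with value ≥ 97, sorted by total time:
- A+B+C: time 10, value 109
- A+B+D: time 23, value 111
- B+C+D: time 23, value 107
Minimum time: 10 min.

10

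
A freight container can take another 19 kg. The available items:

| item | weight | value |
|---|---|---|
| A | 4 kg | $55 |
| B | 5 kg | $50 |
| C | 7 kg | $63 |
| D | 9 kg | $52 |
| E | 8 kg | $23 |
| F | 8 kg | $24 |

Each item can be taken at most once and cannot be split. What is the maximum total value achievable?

$168

This is a 0/1 knapsack; check combinations near the capacity.
- A+B+C: weight 4+5+7=16, value 55+50+63=168
- A+B+D: weight 4+5+9=18, value 55+50+52=157
- A+C+F: weight 4+7+8=19, value 55+63+24=142
Best: $168.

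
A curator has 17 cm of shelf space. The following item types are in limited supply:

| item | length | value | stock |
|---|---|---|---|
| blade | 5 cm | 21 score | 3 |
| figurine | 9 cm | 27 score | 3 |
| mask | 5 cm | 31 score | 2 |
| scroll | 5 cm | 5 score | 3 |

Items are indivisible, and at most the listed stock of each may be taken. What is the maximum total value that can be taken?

83 score

Best selections within length 17 and stock limits:
- 1×blade + 2×mask: length 15, value 83
- 2×blade + 1×mask: length 15, value 73
Best: 83 score.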